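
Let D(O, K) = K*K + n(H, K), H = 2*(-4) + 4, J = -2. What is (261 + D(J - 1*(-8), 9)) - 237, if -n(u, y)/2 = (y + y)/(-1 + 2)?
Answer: 69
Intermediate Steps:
H = -4 (H = -8 + 4 = -4)
n(u, y) = -4*y (n(u, y) = -2*(y + y)/(-1 + 2) = -2*2*y/1 = -2*2*y = -4*y)
D(O, K) = K**2 - 4*K (D(O, K) = K*K - 4*K = K**2 - 4*K)
(261 + D(J - 1*(-8), 9)) - 237 = (261 + 9*(-4 + 9)) - 237 = (261 + 9*5) - 237 = (261 + 45) - 237 = 306 - 237 = 69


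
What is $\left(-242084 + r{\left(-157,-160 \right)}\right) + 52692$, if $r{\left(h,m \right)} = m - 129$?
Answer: $-189681$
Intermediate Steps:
$r{\left(h,m \right)} = -129 + m$ ($r{\left(h,m \right)} = m - 129 = -129 + m$)
$\left(-242084 + r{\left(-157,-160 \right)}\right) + 52692 = \left(-242084 - 289\right) + 52692 = -242373 + 52692 = -189681$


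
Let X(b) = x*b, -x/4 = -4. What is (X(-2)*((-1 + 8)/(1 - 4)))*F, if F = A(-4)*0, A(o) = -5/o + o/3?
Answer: 0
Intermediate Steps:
A(o) = -5/o + o/3 (A(o) = -5/o + o*(1/3) = -5/o + o/3)
F = 0 (F = (-5/(-4) + (1/3)*(-4))*0 = (-5*(-1/4) - 4/3)*0 = (5/4 - 4/3)*0 = -1/12*0 = 0)
x = 16 (x = -4*(-4) = 16)
X(b) = 16*b
(X(-2)*((-1 + 8)/(1 - 4)))*F = ((16*(-2))*((-1 + 8)/(1 - 4)))*0 = -224/(-3)*0 = -224*(-1)/3*0 = -32*(-7/3)*0 = (224/3)*0 = 0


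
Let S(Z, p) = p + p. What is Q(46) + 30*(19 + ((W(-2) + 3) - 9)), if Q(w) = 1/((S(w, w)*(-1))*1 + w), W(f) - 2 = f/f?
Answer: 22079/46 ≈ 479.98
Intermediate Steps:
W(f) = 3 (W(f) = 2 + f/f = 2 + 1 = 3)
S(Z, p) = 2*p
Q(w) = -1/w (Q(w) = 1/(((2*w)*(-1))*1 + w) = 1/(-2*w*1 + w) = 1/(-2*w + w) = 1/(-w) = -1/w)
Q(46) + 30*(19 + ((W(-2) + 3) - 9)) = -1/46 + 30*(19 + ((3 + 3) - 9)) = -1*1/46 + 30*(19 + (6 - 9)) = -1/46 + 30*(19 - 3) = -1/46 + 30*16 = -1/46 + 480 = 22079/46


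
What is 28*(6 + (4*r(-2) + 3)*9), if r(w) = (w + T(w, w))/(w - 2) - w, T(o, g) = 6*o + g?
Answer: 6972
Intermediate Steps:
T(o, g) = g + 6*o
r(w) = -w + 8*w/(-2 + w) (r(w) = (w + (w + 6*w))/(w - 2) - w = (w + 7*w)/(-2 + w) - w = (8*w)/(-2 + w) - w = 8*w/(-2 + w) - w = -w + 8*w/(-2 + w))
28*(6 + (4*r(-2) + 3)*9) = 28*(6 + (4*(-2*(10 - 1*(-2))/(-2 - 2)) + 3)*9) = 28*(6 + (4*(-2*(10 + 2)/(-4)) + 3)*9) = 28*(6 + (4*(-2*(-¼)*12) + 3)*9) = 28*(6 + (4*6 + 3)*9) = 28*(6 + (24 + 3)*9) = 28*(6 + 27*9) = 28*(6 + 243) = 28*249 = 6972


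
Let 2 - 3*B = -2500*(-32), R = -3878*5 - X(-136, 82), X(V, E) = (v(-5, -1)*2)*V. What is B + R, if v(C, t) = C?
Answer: -47416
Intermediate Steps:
X(V, E) = -10*V (X(V, E) = (-5*2)*V = -10*V)
R = -20750 (R = -3878*5 - (-10)*(-136) = -19390 - 1*1360 = -19390 - 1360 = -20750)
B = -26666 (B = ⅔ - (-2500)*(-32)/3 = ⅔ - ⅓*80000 = ⅔ - 80000/3 = -26666)
B + R = -26666 - 20750 = -47416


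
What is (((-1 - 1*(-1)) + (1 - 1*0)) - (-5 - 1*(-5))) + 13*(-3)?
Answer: -38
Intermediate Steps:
(((-1 - 1*(-1)) + (1 - 1*0)) - (-5 - 1*(-5))) + 13*(-3) = (((-1 + 1) + (1 + 0)) - (-5 + 5)) - 39 = ((0 + 1) - 1*0) - 39 = (1 + 0) - 39 = 1 - 39 = -38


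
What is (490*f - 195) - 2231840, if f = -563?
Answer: -2507905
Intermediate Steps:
(490*f - 195) - 2231840 = (490*(-563) - 195) - 2231840 = (-275870 - 195) - 2231840 = -276065 - 2231840 = -2507905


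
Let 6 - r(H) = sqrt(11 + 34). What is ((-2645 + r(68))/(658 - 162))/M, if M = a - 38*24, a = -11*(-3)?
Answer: 2639/435984 + sqrt(5)/145328 ≈ 0.0060684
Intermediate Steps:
a = 33
M = -879 (M = 33 - 38*24 = 33 - 912 = -879)
r(H) = 6 - 3*sqrt(5) (r(H) = 6 - sqrt(11 + 34) = 6 - sqrt(45) = 6 - 3*sqrt(5))
((-2645 + r(68))/(658 - 162))/M = ((-2645 + (6 - 3*sqrt(5)))/(658 - 162))/(-879) = ((-2639 - 3*sqrt(5))/496)*(-1/879) = ((-2639 - 3*sqrt(5))*(1/496))*(-1/879) = (-2639/496 - 3*sqrt(5)/496)*(-1/879) = 2639/435984 + sqrt(5)/145328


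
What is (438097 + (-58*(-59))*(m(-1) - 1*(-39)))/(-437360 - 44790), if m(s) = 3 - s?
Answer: -585243/482150 ≈ -1.2138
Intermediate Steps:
(438097 + (-58*(-59))*(m(-1) - 1*(-39)))/(-437360 - 44790) = (438097 + (-58*(-59))*((3 - 1*(-1)) - 1*(-39)))/(-437360 - 44790) = (438097 + 3422*((3 + 1) + 39))/(-482150) = (438097 + 3422*(4 + 39))*(-1/482150) = (438097 + 3422*43)*(-1/482150) = (438097 + 147146)*(-1/482150) = 585243*(-1/482150) = -585243/482150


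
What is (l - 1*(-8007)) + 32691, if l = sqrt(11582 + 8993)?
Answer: 40698 + 5*sqrt(823) ≈ 40841.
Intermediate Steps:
l = 5*sqrt(823) (l = sqrt(20575) = 5*sqrt(823) ≈ 143.44)
(l - 1*(-8007)) + 32691 = (5*sqrt(823) - 1*(-8007)) + 32691 = (5*sqrt(823) + 8007) + 32691 = (8007 + 5*sqrt(823)) + 32691 = 40698 + 5*sqrt(823)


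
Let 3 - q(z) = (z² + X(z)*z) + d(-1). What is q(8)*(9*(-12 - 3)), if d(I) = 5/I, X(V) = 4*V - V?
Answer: 33480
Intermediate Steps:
X(V) = 3*V
q(z) = 8 - 4*z² (q(z) = 3 - ((z² + (3*z)*z) + 5/(-1)) = 3 - ((z² + 3*z²) + 5*(-1)) = 3 - (4*z² - 5) = 3 - (-5 + 4*z²) = 3 + (5 - 4*z²) = 8 - 4*z²)
q(8)*(9*(-12 - 3)) = (8 - 4*8²)*(9*(-12 - 3)) = (8 - 4*64)*(9*(-15)) = (8 - 256)*(-135) = -248*(-135) = 33480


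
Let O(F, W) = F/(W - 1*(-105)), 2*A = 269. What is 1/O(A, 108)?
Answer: 426/269 ≈ 1.5836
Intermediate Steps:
A = 269/2 (A = (1/2)*269 = 269/2 ≈ 134.50)
O(F, W) = F/(105 + W) (O(F, W) = F/(W + 105) = F/(105 + W))
1/O(A, 108) = 1/(269/(2*(105 + 108))) = 1/((269/2)/213) = 1/((269/2)*(1/213)) = 1/(269/426) = 426/269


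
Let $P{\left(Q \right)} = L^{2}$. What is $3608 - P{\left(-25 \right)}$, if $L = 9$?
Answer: $3527$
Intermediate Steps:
$P{\left(Q \right)} = 81$ ($P{\left(Q \right)} = 9^{2} = 81$)
$3608 - P{\left(-25 \right)} = 3608 - 81 = 3527$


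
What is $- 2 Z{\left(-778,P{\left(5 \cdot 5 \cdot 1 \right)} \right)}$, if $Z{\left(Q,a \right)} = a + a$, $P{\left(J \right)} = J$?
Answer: $-100$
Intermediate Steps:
$Z{\left(Q,a \right)} = 2 a$
$- 2 Z{\left(-778,P{\left(5 \cdot 5 \cdot 1 \right)} \right)} = - 2 \cdot 2 \cdot 5 \cdot 5 \cdot 1 = - 2 \cdot 2 \cdot 25 \cdot 1 = - 2 \cdot 2 \cdot 25 = \left(-2\right) 50 = -100$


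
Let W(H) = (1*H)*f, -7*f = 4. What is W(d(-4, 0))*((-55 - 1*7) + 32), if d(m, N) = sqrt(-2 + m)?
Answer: 120*I*sqrt(6)/7 ≈ 41.991*I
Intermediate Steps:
f = -4/7 (f = -1/7*4 = -4/7 ≈ -0.57143)
W(H) = -4*H/7 (W(H) = (1*H)*(-4/7) = H*(-4/7) = -4*H/7)
W(d(-4, 0))*((-55 - 1*7) + 32) = (-4*sqrt(-2 - 4)/7)*((-55 - 1*7) + 32) = (-4*I*sqrt(6)/7)*((-55 - 7) + 32) = (-4*I*sqrt(6)/7)*(-62 + 32) = -4*I*sqrt(6)/7*(-30) = 120*I*sqrt(6)/7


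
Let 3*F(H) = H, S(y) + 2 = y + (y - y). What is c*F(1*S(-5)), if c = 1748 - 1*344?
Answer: -3276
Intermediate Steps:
S(y) = -2 + y (S(y) = -2 + (y + (y - y)) = -2 + (y + 0) = -2 + y)
F(H) = H/3
c = 1404 (c = 1748 - 344 = 1404)
c*F(1*S(-5)) = 1404*((1*(-2 - 5))/3) = 1404*((1*(-7))/3) = 1404*((⅓)*(-7)) = 1404*(-7/3) = -3276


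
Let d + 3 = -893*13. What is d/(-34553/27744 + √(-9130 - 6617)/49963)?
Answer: 96152600675510196864/10312701770243017 + 1545239650258944*I*√15747/10312701770243017 ≈ 9323.7 + 18.803*I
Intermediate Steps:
d = -11612 (d = -3 - 893*13 = -3 - 11609 = -11612)
d/(-34553/27744 + √(-9130 - 6617)/49963) = -11612/(-34553/27744 + √(-9130 - 6617)/49963) = -11612/(-34553*1/27744 + √(-15747)*(1/49963)) = -11612/(-34553/27744 + (I*√15747)*(1/49963)) = -11612/(-34553/27744 + I*√15747/49963)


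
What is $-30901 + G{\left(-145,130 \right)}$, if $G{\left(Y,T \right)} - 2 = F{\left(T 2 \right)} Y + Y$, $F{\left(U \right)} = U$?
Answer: $-68744$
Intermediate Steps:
$G{\left(Y,T \right)} = 2 + Y + 2 T Y$ ($G{\left(Y,T \right)} = 2 + \left(T 2 Y + Y\right) = 2 + \left(2 T Y + Y\right) = 2 + \left(Y + 2 T Y\right) = 2 + Y + 2 T Y$)
$-30901 + G{\left(-145,130 \right)} = -30901 + \left(2 - 145 + 2 \cdot 130 \left(-145\right)\right) = -30901 - 37843 = -68744$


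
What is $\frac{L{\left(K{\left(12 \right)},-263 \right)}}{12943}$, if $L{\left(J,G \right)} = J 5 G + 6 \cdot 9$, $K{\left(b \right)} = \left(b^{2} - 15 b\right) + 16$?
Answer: $\frac{26354}{12943} \approx 2.0362$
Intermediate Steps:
$K{\left(b \right)} = 16 + b^{2} - 15 b$
$L{\left(J,G \right)} = 54 + 5 G J$ ($L{\left(J,G \right)} = 5 J G + 54 = 5 G J + 54 = 54 + 5 G J$)
$\frac{L{\left(K{\left(12 \right)},-263 \right)}}{12943} = \frac{54 + 5 \left(-263\right) \left(16 + 12^{2} - 180\right)}{12943} = \left(54 + 5 \left(-263\right) \left(16 + 144 - 180\right)\right) \frac{1}{12943} = \left(54 + 5 \left(-263\right) \left(-20\right)\right) \frac{1}{12943} = \left(54 + 26300\right) \frac{1}{12943} = 26354 \cdot \frac{1}{12943} = \frac{26354}{12943}$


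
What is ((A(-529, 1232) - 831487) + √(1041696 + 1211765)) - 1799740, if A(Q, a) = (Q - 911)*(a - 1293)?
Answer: -2543387 + 7*√45989 ≈ -2.5419e+6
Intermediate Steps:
A(Q, a) = (-1293 + a)*(-911 + Q) (A(Q, a) = (-911 + Q)*(-1293 + a) = (-1293 + a)*(-911 + Q))
((A(-529, 1232) - 831487) + √(1041696 + 1211765)) - 1799740 = (((1177923 - 1293*(-529) - 911*1232 - 529*1232) - 831487) + √(1041696 + 1211765)) - 1799740 = (((1177923 + 683997 - 1122352 - 651728) - 831487) + √2253461) - 1799740 = ((87840 - 831487) + 7*√45989) - 1799740 = (-743647 + 7*√45989) - 1799740 = -2543387 + 7*√45989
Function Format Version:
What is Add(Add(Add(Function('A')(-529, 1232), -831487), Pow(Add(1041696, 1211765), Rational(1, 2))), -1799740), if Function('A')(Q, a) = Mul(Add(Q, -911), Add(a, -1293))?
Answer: Add(-2543387, Mul(7, Pow(45989, Rational(1, 2)))) ≈ -2.5419e+6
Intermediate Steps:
Function('A')(Q, a) = Mul(Add(-1293, a), Add(-911, Q)) (Function('A')(Q, a) = Mul(Add(-911, Q), Add(-1293, a)) = Mul(Add(-1293, a), Add(-911, Q)))
Add(Add(Add(Function('A')(-529, 1232), -831487), Pow(Add(1041696, 1211765), Rational(1, 2))), -1799740) = Add(Add(Add(Add(1177923, Mul(-1293, -529), Mul(-911, 1232), Mul(-529, 1232)), -831487), Pow(Add(1041696, 1211765), Rational(1, 2))), -1799740) = Add(Add(Add(Add(1177923, 683997, -1122352, -651728), -831487), Pow(2253461, Rational(1, 2))), -1799740) = Add(Add(Add(87840, -831487), Mul(7, Pow(45989, Rational(1, 2)))), -1799740) = Add(Add(-743647, Mul(7, Pow(45989, Rational(1, 2)))), -1799740) = Add(-2543387, Mul(7, Pow(45989, Rational(1, 2))))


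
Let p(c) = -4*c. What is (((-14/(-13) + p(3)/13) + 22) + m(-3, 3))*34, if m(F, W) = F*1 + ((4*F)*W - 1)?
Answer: -7888/13 ≈ -606.77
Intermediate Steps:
m(F, W) = -1 + F + 4*F*W (m(F, W) = F + (4*F*W - 1) = F + (-1 + 4*F*W) = -1 + F + 4*F*W)
(((-14/(-13) + p(3)/13) + 22) + m(-3, 3))*34 = (((-14/(-13) - 4*3/13) + 22) + (-1 - 3 + 4*(-3)*3))*34 = (((-14*(-1/13) - 12*1/13) + 22) + (-1 - 3 - 36))*34 = (((14/13 - 12/13) + 22) - 40)*34 = ((2/13 + 22) - 40)*34 = (288/13 - 40)*34 = -232/13*34 = -7888/13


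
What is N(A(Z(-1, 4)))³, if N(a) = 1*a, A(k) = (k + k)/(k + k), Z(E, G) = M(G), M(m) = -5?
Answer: 1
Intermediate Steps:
Z(E, G) = -5
A(k) = 1 (A(k) = (2*k)/((2*k)) = (2*k)*(1/(2*k)) = 1)
N(a) = a
N(A(Z(-1, 4)))³ = 1³ = 1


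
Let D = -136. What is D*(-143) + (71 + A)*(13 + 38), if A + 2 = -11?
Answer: 22406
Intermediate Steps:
A = -13 (A = -2 - 11 = -13)
D*(-143) + (71 + A)*(13 + 38) = -136*(-143) + (71 - 13)*(13 + 38) = 19448 + 58*51 = 19448 + 2958 = 22406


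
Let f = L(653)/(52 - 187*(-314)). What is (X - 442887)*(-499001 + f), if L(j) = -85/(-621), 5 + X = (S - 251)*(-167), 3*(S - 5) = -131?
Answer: 4310884757912776001/21897702 ≈ 1.9686e+11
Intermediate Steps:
S = -116/3 (S = 5 + (⅓)*(-131) = 5 - 131/3 = -116/3 ≈ -38.667)
X = 145108/3 (X = -5 + (-116/3 - 251)*(-167) = -5 - 869/3*(-167) = -5 + 145123/3 = 145108/3 ≈ 48369.)
L(j) = 85/621 (L(j) = -85*(-1/621) = 85/621)
f = 17/7299234 (f = 85/(621*(52 - 187*(-314))) = 85/(621*(52 + 58718)) = (85/621)/58770 = (85/621)*(1/58770) = 17/7299234 ≈ 2.3290e-6)
(X - 442887)*(-499001 + f) = (145108/3 - 442887)*(-499001 + 17/7299234) = -1183553/3*(-3642325065217/7299234) = 4310884757912776001/21897702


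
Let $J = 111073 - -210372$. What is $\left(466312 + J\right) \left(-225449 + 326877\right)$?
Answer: $79900616996$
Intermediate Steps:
$J = 321445$ ($J = 111073 + 210372 = 321445$)
$\left(466312 + J\right) \left(-225449 + 326877\right) = \left(466312 + 321445\right) \left(-225449 + 326877\right) = 787757 \cdot 101428 = 79900616996$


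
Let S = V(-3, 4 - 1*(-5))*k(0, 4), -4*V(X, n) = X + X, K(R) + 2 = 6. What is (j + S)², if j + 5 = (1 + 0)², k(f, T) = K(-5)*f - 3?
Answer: 289/4 ≈ 72.250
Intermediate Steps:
K(R) = 4 (K(R) = -2 + 6 = 4)
k(f, T) = -3 + 4*f (k(f, T) = 4*f - 3 = -3 + 4*f)
V(X, n) = -X/2 (V(X, n) = -(X + X)/4 = -X/2)
j = -4 (j = -5 + (1 + 0)² = -5 + 1² = -5 + 1 = -4)
S = -9/2 (S = (-½*(-3))*(-3 + 4*0) = 3*(-3 + 0)/2 = (3/2)*(-3) = -9/2 ≈ -4.5000)
(j + S)² = (-4 - 9/2)² = (-17/2)² = 289/4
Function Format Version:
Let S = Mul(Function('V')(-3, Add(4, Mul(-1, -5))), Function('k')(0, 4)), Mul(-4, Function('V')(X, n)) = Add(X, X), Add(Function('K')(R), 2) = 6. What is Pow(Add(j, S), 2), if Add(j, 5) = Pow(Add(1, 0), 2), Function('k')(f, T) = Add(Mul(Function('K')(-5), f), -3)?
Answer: Rational(289, 4) ≈ 72.250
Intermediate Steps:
Function('K')(R) = 4 (Function('K')(R) = Add(-2, 6) = 4)
Function('k')(f, T) = Add(-3, Mul(4, f)) (Function('k')(f, T) = Add(Mul(4, f), -3) = Add(-3, Mul(4, f)))
Function('V')(X, n) = Mul(Rational(-1, 2), X) (Function('V')(X, n) = Mul(Rational(-1, 4), Add(X, X)) = Mul(Rational(-1, 4), Mul(2, X)) = Mul(Rational(-1, 2), X))
j = -4 (j = Add(-5, Pow(Add(1, 0), 2)) = Add(-5, Pow(1, 2)) = Add(-5, 1) = -4)
S = Rational(-9, 2) (S = Mul(Mul(Rational(-1, 2), -3), Add(-3, Mul(4, 0))) = Mul(Rational(3, 2), Add(-3, 0)) = Mul(Rational(3, 2), -3) = Rational(-9, 2) ≈ -4.5000)
Pow(Add(j, S), 2) = Pow(Add(-4, Rational(-9, 2)), 2) = Pow(Rational(-17, 2), 2) = Rational(289, 4)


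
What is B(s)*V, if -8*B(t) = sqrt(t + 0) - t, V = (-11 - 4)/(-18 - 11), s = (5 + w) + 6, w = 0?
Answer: 165/232 - 15*sqrt(11)/232 ≈ 0.49677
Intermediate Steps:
s = 11 (s = (5 + 0) + 6 = 5 + 6 = 11)
V = 15/29 (V = -15/(-29) = -15*(-1/29) = 15/29 ≈ 0.51724)
B(t) = -sqrt(t)/8 + t/8 (B(t) = -(sqrt(t + 0) - t)/8 = -(sqrt(t) - t)/8 = -sqrt(t)/8 + t/8)
B(s)*V = (-sqrt(11)/8 + (1/8)*11)*(15/29) = (-sqrt(11)/8 + 11/8)*(15/29) = (11/8 - sqrt(11)/8)*(15/29) = 165/232 - 15*sqrt(11)/232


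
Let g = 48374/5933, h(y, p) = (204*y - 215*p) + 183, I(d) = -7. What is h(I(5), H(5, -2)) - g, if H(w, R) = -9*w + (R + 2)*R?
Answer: 49966816/5933 ≈ 8421.8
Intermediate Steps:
H(w, R) = -9*w + R*(2 + R) (H(w, R) = -9*w + (2 + R)*R = -9*w + R*(2 + R))
h(y, p) = 183 - 215*p + 204*y (h(y, p) = (-215*p + 204*y) + 183 = 183 - 215*p + 204*y)
g = 48374/5933 (g = 48374*(1/5933) = 48374/5933 ≈ 8.1534)
h(I(5), H(5, -2)) - g = (183 - 215*((-2)**2 - 9*5 + 2*(-2)) + 204*(-7)) - 1*48374/5933 = (183 - 215*(4 - 45 - 4) - 1428) - 48374/5933 = (183 - 215*(-45) - 1428) - 48374/5933 = (183 + 9675 - 1428) - 48374/5933 = 8430 - 48374/5933 = 49966816/5933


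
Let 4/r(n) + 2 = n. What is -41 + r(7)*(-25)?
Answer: -61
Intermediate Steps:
r(n) = 4/(-2 + n)
-41 + r(7)*(-25) = -41 + (4/(-2 + 7))*(-25) = -41 + (4/5)*(-25) = -41 + (4*(⅕))*(-25) = -41 + (⅘)*(-25) = -41 - 20 = -61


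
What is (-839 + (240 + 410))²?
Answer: 35721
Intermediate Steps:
(-839 + (240 + 410))² = (-839 + 650)² = (-189)² = 35721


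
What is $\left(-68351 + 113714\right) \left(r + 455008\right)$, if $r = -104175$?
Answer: $15914837379$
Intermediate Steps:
$\left(-68351 + 113714\right) \left(r + 455008\right) = \left(-68351 + 113714\right) \left(-104175 + 455008\right) = 45363 \cdot 350833 = 15914837379$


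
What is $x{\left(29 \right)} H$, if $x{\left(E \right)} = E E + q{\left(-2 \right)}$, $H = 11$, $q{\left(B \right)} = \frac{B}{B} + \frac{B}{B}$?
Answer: $9273$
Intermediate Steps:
$q{\left(B \right)} = 2$ ($q{\left(B \right)} = 1 + 1 = 2$)
$x{\left(E \right)} = 2 + E^{2}$ ($x{\left(E \right)} = E E + 2 = E^{2} + 2 = 2 + E^{2}$)
$x{\left(29 \right)} H = \left(2 + 29^{2}\right) 11 = \left(2 + 841\right) 11 = 843 \cdot 11 = 9273$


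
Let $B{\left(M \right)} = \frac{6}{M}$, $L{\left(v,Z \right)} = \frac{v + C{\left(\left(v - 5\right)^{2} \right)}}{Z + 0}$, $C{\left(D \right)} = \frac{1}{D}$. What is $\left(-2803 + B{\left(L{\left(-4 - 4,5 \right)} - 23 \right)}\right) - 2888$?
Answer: $- \frac{59149098}{10393} \approx -5691.2$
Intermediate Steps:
$L{\left(v,Z \right)} = \frac{v + \frac{1}{\left(-5 + v\right)^{2}}}{Z}$ ($L{\left(v,Z \right)} = \frac{v + \frac{1}{\left(v - 5\right)^{2}}}{Z + 0} = \frac{v + \frac{1}{\left(-5 + v\right)^{2}}}{Z}$)
$\left(-2803 + B{\left(L{\left(-4 - 4,5 \right)} - 23 \right)}\right) - 2888 = \left(-2803 + \frac{6}{\left(\frac{-4 - 4}{5} + \frac{1}{5 \left(-5 - 8\right)^{2}}\right) - 23}\right) - 2888 = \left(-2803 + \frac{6}{\left(\left(-4 - 4\right) \frac{1}{5} + \frac{1}{5 \left(-5 - 8\right)^{2}}\right) - 23}\right) - 2888 = \left(-2803 + \frac{6}{\left(\left(-8\right) \frac{1}{5} + \frac{1}{5 \left(-5 - 8\right)^{2}}\right) - 23}\right) - 2888 = \left(-2803 + \frac{6}{\left(- \frac{8}{5} + \frac{1}{5 \cdot 169}\right) - 23}\right) - 2888 = \left(-2803 + \frac{6}{\left(- \frac{8}{5} + \frac{1}{5} \cdot \frac{1}{169}\right) - 23}\right) - 2888 = \left(-2803 + \frac{6}{\left(- \frac{8}{5} + \frac{1}{845}\right) - 23}\right) - 2888 = \left(-2803 + \frac{6}{- \frac{1351}{845} - 23}\right) - 2888 = \left(-2803 + \frac{6}{- \frac{20786}{845}}\right) - 2888 = \left(-2803 + 6 \left(- \frac{845}{20786}\right)\right) - 2888 = \left(-2803 - \frac{2535}{10393}\right) - 2888 = - \frac{29134114}{10393} - 2888 = - \frac{59149098}{10393}$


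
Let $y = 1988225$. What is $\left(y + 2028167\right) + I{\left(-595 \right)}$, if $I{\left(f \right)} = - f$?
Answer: $4016987$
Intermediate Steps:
$\left(y + 2028167\right) + I{\left(-595 \right)} = \left(1988225 + 2028167\right) - -595 = 4016392 + 595 = 4016987$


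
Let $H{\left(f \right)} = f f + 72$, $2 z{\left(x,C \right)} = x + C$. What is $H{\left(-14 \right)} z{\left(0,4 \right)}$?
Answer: $536$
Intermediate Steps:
$z{\left(x,C \right)} = \frac{C}{2} + \frac{x}{2}$ ($z{\left(x,C \right)} = \frac{x + C}{2} = \frac{C + x}{2} = \frac{C}{2} + \frac{x}{2}$)
$H{\left(f \right)} = 72 + f^{2}$ ($H{\left(f \right)} = f^{2} + 72 = 72 + f^{2}$)
$H{\left(-14 \right)} z{\left(0,4 \right)} = \left(72 + \left(-14\right)^{2}\right) \left(\frac{1}{2} \cdot 4 + \frac{1}{2} \cdot 0\right) = \left(72 + 196\right) \left(2 + 0\right) = 268 \cdot 2 = 536$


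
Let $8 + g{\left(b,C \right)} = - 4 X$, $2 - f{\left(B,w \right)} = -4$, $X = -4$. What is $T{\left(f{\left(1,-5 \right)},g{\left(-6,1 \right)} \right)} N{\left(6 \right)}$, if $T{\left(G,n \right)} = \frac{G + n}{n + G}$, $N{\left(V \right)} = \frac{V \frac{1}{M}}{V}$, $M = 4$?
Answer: $\frac{1}{4} \approx 0.25$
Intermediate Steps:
$f{\left(B,w \right)} = 6$ ($f{\left(B,w \right)} = 2 - -4 = 2 + 4 = 6$)
$g{\left(b,C \right)} = 8$ ($g{\left(b,C \right)} = -8 - -16 = -8 + 16 = 8$)
$N{\left(V \right)} = \frac{1}{4}$ ($N{\left(V \right)} = \frac{V \frac{1}{4}}{V} = \frac{\frac{1}{4} V}{V} = \frac{1}{4}$)
$T{\left(G,n \right)} = 1$ ($T{\left(G,n \right)} = \frac{G + n}{G + n} = 1$)
$T{\left(f{\left(1,-5 \right)},g{\left(-6,1 \right)} \right)} N{\left(6 \right)} = 1 \cdot \frac{1}{4} = \frac{1}{4}$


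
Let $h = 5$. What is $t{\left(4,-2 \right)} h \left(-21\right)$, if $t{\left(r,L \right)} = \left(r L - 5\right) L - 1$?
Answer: $-2625$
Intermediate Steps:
$t{\left(r,L \right)} = -1 + L \left(-5 + L r\right)$ ($t{\left(r,L \right)} = \left(L r - 5\right) L - 1 = \left(-5 + L r\right) L - 1 = L \left(-5 + L r\right) - 1 = -1 + L \left(-5 + L r\right)$)
$t{\left(4,-2 \right)} h \left(-21\right) = \left(-1 - -10 + 4 \left(-2\right)^{2}\right) 5 \left(-21\right) = \left(-1 + 10 + 4 \cdot 4\right) 5 \left(-21\right) = \left(-1 + 10 + 16\right) 5 \left(-21\right) = 25 \cdot 5 \left(-21\right) = 125 \left(-21\right) = -2625$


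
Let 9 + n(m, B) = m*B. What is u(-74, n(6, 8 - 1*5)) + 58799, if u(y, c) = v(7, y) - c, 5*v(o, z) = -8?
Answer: 293942/5 ≈ 58788.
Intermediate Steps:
v(o, z) = -8/5 (v(o, z) = (⅕)*(-8) = -8/5)
n(m, B) = -9 + B*m (n(m, B) = -9 + m*B = -9 + B*m)
u(y, c) = -8/5 - c
u(-74, n(6, 8 - 1*5)) + 58799 = (-8/5 - (-9 + (8 - 1*5)*6)) + 58799 = (-8/5 - (-9 + (8 - 5)*6)) + 58799 = (-8/5 - (-9 + 3*6)) + 58799 = (-8/5 - (-9 + 18)) + 58799 = (-8/5 - 1*9) + 58799 = (-8/5 - 9) + 58799 = -53/5 + 58799 = 293942/5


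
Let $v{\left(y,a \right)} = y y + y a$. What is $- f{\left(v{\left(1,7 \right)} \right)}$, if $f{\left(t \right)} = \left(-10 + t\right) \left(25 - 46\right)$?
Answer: $-42$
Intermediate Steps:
$v{\left(y,a \right)} = y^{2} + a y$
$f{\left(t \right)} = 210 - 21 t$ ($f{\left(t \right)} = \left(-10 + t\right) \left(-21\right) = 210 - 21 t$)
$- f{\left(v{\left(1,7 \right)} \right)} = - (210 - 21 \cdot 1 \left(7 + 1\right)) = - (210 - 21 \cdot 1 \cdot 8) = - (210 - 168) = \left(-1\right) 42 = -42$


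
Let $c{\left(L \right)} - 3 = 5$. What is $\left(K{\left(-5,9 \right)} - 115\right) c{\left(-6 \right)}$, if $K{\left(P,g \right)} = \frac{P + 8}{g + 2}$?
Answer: $- \frac{10096}{11} \approx -917.82$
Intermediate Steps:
$K{\left(P,g \right)} = \frac{8 + P}{2 + g}$
$c{\left(L \right)} = 8$ ($c{\left(L \right)} = 3 + 5 = 8$)
$\left(K{\left(-5,9 \right)} - 115\right) c{\left(-6 \right)} = \left(\frac{8 - 5}{2 + 9} - 115\right) 8 = \left(\frac{1}{11} \cdot 3 - 115\right) 8 = \left(\frac{3}{11} - 115\right) 8 = \left(- \frac{1262}{11}\right) 8 = - \frac{10096}{11}$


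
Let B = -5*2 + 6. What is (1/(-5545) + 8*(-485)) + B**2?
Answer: -21425881/5545 ≈ -3864.0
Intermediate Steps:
B = -4 (B = -10 + 6 = -4)
(1/(-5545) + 8*(-485)) + B**2 = (1/(-5545) + 8*(-485)) + (-4)**2 = (-1/5545 - 3880) + 16 = -21514601/5545 + 16 = -21425881/5545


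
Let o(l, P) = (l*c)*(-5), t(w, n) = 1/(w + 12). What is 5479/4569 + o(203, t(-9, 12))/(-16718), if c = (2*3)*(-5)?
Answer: -23764064/38192271 ≈ -0.62222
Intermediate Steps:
c = -30 (c = 6*(-5) = -30)
t(w, n) = 1/(12 + w)
o(l, P) = 150*l (o(l, P) = (l*(-30))*(-5) = -30*l*(-5) = 150*l)
5479/4569 + o(203, t(-9, 12))/(-16718) = 5479/4569 + (150*203)/(-16718) = 5479*(1/4569) + 30450*(-1/16718) = 5479/4569 - 15225/8359 = -23764064/38192271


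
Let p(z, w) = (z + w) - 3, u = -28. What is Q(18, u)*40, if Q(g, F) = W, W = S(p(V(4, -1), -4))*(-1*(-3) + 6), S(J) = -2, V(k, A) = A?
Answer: -720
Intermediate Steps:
p(z, w) = -3 + w + z (p(z, w) = (w + z) - 3 = -3 + w + z)
W = -18 (W = -2*(-1*(-3) + 6) = -2*(3 + 6) = -2*9 = -18)
Q(g, F) = -18
Q(18, u)*40 = -18*40 = -720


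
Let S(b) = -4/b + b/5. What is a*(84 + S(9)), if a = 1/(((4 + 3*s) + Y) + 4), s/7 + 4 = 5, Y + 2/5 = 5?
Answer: 3841/1512 ≈ 2.5403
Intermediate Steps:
Y = 23/5 (Y = -⅖ + 5 = 23/5 ≈ 4.6000)
s = 7 (s = -28 + 7*5 = -28 + 35 = 7)
S(b) = -4/b + b/5 (S(b) = -4/b + b*(⅕) = -4/b + b/5)
a = 5/168 (a = 1/(((4 + 3*7) + 23/5) + 4) = 1/(((4 + 21) + 23/5) + 4) = 1/((25 + 23/5) + 4) = 1/(148/5 + 4) = 1/(168/5) = 5/168 ≈ 0.029762)
a*(84 + S(9)) = 5*(84 + (-4/9 + (⅕)*9))/168 = 5*(84 + (-4*⅑ + 9/5))/168 = 5*(84 + (-4/9 + 9/5))/168 = 5*(84 + 61/45)/168 = (5/168)*(3841/45) = 3841/1512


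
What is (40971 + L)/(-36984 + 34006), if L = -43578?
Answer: 2607/2978 ≈ 0.87542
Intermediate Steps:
(40971 + L)/(-36984 + 34006) = (40971 - 43578)/(-36984 + 34006) = -2607/(-2978) = -2607*(-1/2978) = 2607/2978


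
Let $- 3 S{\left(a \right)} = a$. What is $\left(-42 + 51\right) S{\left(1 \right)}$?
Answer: $-3$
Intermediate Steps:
$S{\left(a \right)} = - \frac{a}{3}$
$\left(-42 + 51\right) S{\left(1 \right)} = \left(-42 + 51\right) \left(\left(- \frac{1}{3}\right) 1\right) = 9 \left(- \frac{1}{3}\right) = -3$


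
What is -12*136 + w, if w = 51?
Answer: -1581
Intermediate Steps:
-12*136 + w = -12*136 + 51 = -1632 + 51 = -1581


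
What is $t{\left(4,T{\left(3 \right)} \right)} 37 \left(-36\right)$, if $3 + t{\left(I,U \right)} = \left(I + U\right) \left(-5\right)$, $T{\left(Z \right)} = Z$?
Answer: $50616$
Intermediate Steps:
$t{\left(I,U \right)} = -3 - 5 I - 5 U$ ($t{\left(I,U \right)} = -3 + \left(I + U\right) \left(-5\right) = -3 - \left(5 I + 5 U\right) = -3 - 5 I - 5 U$)
$t{\left(4,T{\left(3 \right)} \right)} 37 \left(-36\right) = \left(-3 - 20 - 15\right) 37 \left(-36\right) = \left(-38\right) 37 \left(-36\right) = \left(-1406\right) \left(-36\right) = 50616$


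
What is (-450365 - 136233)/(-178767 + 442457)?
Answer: -293299/131845 ≈ -2.2246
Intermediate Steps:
(-450365 - 136233)/(-178767 + 442457) = -586598/263690 = -586598*1/263690 = -293299/131845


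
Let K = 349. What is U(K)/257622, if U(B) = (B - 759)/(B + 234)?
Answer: -205/75096813 ≈ -2.7298e-6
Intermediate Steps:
U(B) = (-759 + B)/(234 + B)
U(K)/257622 = ((-759 + 349)/(234 + 349))/257622 = (-410/583)*(1/257622) = ((1/583)*(-410))*(1/257622) = -410/583*1/257622 = -205/75096813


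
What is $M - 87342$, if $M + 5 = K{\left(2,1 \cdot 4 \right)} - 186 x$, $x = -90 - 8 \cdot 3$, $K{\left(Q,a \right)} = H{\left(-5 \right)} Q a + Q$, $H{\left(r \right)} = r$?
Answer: $-66181$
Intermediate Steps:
$K{\left(Q,a \right)} = Q - 5 Q a$ ($K{\left(Q,a \right)} = - 5 Q a + Q = Q - 5 Q a$)
$x = -114$ ($x = -90 - 24 = -114$)
$M = 21161$ ($M = -5 + \left(2 \left(1 - 5 \cdot 1 \cdot 4\right) - -21204\right) = -5 + \left(2 \left(1 - 20\right) + 21204\right) = -5 + \left(2 \left(-19\right) + 21204\right) = -5 + \left(-38 + 21204\right) = -5 + 21166 = 21161$)
$M - 87342 = 21161 - 87342 = -66181$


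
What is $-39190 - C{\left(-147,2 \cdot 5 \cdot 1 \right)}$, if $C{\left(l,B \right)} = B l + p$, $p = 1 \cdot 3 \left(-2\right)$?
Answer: $-37714$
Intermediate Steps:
$p = -6$ ($p = 3 \left(-2\right) = -6$)
$C{\left(l,B \right)} = -6 + B l$ ($C{\left(l,B \right)} = B l - 6 = -6 + B l$)
$-39190 - C{\left(-147,2 \cdot 5 \cdot 1 \right)} = -39190 - \left(-6 + 2 \cdot 5 \cdot 1 \left(-147\right)\right) = -39190 - \left(-6 + 10 \cdot 1 \left(-147\right)\right) = -39190 - \left(-6 + 10 \left(-147\right)\right) = -39190 - \left(-6 - 1470\right) = -39190 - -1476 = -39190 + 1476 = -37714$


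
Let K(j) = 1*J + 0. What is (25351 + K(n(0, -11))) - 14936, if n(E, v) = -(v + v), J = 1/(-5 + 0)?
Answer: 52074/5 ≈ 10415.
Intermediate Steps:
J = -1/5 (J = 1/(-5) = -1/5 ≈ -0.20000)
n(E, v) = -2*v
K(j) = -1/5 (K(j) = 1*(-1/5) + 0 = -1/5 + 0 = -1/5)
(25351 + K(n(0, -11))) - 14936 = (25351 - 1/5) - 14936 = 126754/5 - 14936 = 52074/5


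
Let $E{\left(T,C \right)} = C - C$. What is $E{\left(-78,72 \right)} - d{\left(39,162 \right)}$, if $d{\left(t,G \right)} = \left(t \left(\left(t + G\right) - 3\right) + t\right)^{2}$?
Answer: $-60233121$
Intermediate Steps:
$E{\left(T,C \right)} = 0$
$d{\left(t,G \right)} = \left(t + t \left(-3 + G + t\right)\right)^{2}$ ($d{\left(t,G \right)} = \left(t \left(\left(G + t\right) - 3\right) + t\right)^{2} = \left(t \left(-3 + G + t\right) + t\right)^{2} = \left(t + t \left(-3 + G + t\right)\right)^{2}$)
$E{\left(-78,72 \right)} - d{\left(39,162 \right)} = 0 - 39^{2} \left(-2 + 162 + 39\right)^{2} = 0 - 1521 \cdot 199^{2} = 0 - 1521 \cdot 39601 = 0 - 60233121 = -60233121$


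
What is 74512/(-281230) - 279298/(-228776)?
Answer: 15375104807/16084668620 ≈ 0.95589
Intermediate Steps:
74512/(-281230) - 279298/(-228776) = 74512*(-1/281230) - 279298*(-1/228776) = -37256/140615 + 139649/114388 = 15375104807/16084668620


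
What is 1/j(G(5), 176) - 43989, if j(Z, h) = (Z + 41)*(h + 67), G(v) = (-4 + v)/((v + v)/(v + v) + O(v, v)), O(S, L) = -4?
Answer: -434699297/9882 ≈ -43989.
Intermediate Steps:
G(v) = 4/3 - v/3 (G(v) = (-4 + v)/((v + v)/(v + v) - 4) = (-4 + v)/((2*v)/((2*v)) - 4) = (-4 + v)/((2*v)*(1/(2*v)) - 4) = (-4 + v)/(1 - 4) = (-4 + v)/(-3) = (-4 + v)*(-⅓) = 4/3 - v/3)
j(Z, h) = (41 + Z)*(67 + h)
1/j(G(5), 176) - 43989 = 1/(2747 + 41*176 + 67*(4/3 - ⅓*5) + (4/3 - ⅓*5)*176) - 43989 = 1/(2747 + 7216 + 67*(4/3 - 5/3) + (4/3 - 5/3)*176) - 43989 = 1/(2747 + 7216 + 67*(-⅓) - ⅓*176) - 43989 = 1/(2747 + 7216 - 67/3 - 176/3) - 43989 = 1/9882 - 43989 = -434699297/9882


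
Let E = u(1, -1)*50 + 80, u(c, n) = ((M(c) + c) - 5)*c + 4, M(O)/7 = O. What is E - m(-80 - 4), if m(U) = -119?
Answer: 549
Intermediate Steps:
M(O) = 7*O
u(c, n) = 4 + c*(-5 + 8*c) (u(c, n) = ((7*c + c) - 5)*c + 4 = (8*c - 5)*c + 4 = (-5 + 8*c)*c + 4 = c*(-5 + 8*c) + 4 = 4 + c*(-5 + 8*c))
E = 430 (E = (4 - 5*1 + 8*1²)*50 + 80 = (4 - 5 + 8*1)*50 + 80 = (4 - 5 + 8)*50 + 80 = 7*50 + 80 = 350 + 80 = 430)
E - m(-80 - 4) = 430 - 1*(-119) = 430 + 119 = 549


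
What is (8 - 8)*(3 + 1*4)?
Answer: 0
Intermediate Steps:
(8 - 8)*(3 + 1*4) = 0*(3 + 4) = 0*7 = 0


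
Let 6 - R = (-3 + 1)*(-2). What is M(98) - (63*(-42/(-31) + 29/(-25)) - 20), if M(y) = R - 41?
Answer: -24238/775 ≈ -31.275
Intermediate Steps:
R = 2 (R = 6 - (-3 + 1)*(-2) = 6 - (-2)*(-2) = 6 - 1*4 = 6 - 4 = 2)
M(y) = -39 (M(y) = 2 - 41 = -39)
M(98) - (63*(-42/(-31) + 29/(-25)) - 20) = -39 - (63*(-42/(-31) + 29/(-25)) - 20) = -39 - (63*(-42*(-1/31) + 29*(-1/25)) - 20) = -39 - (63*(42/31 - 29/25) - 20) = -39 - (63*(151/775) - 20) = -39 - (9513/775 - 20) = -39 - 1*(-5987/775) = -39 + 5987/775 = -24238/775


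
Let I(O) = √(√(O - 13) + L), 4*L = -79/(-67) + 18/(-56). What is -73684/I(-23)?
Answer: -294736*√469/√(1609 + 45024*I) ≈ -21640.0 + 20881.0*I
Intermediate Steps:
L = 1609/7504 (L = (-79/(-67) + 18/(-56))/4 = (-79*(-1/67) + 18*(-1/56))/4 = (79/67 - 9/28)/4 = (¼)*(1609/1876) = 1609/7504 ≈ 0.21442)
I(O) = √(1609/7504 + √(-13 + O)) (I(O) = √(√(O - 13) + 1609/7504) = √(√(-13 + O) + 1609/7504) = √(1609/7504 + √(-13 + O)))
-73684/I(-23) = -73684*1876/√(754621 + 3519376*√(-13 - 23)) = -73684*1876/√(754621 + 3519376*√(-36)) = -73684*1876/√(754621 + 3519376*(6*I)) = -73684*1876/√(754621 + 21116256*I) = -138231184/√(754621 + 21116256*I)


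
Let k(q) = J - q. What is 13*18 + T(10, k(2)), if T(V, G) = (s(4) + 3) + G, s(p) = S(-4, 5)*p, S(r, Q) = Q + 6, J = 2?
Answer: 281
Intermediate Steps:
S(r, Q) = 6 + Q
s(p) = 11*p (s(p) = (6 + 5)*p = 11*p)
k(q) = 2 - q
T(V, G) = 47 + G (T(V, G) = (11*4 + 3) + G = (44 + 3) + G = 47 + G)
13*18 + T(10, k(2)) = 13*18 + (47 + (2 - 1*2)) = 234 + (47 + (2 - 2)) = 234 + (47 + 0) = 234 + 47 = 281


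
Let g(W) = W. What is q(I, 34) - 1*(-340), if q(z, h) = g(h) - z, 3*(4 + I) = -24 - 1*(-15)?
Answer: 381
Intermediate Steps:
I = -7 (I = -4 + (-24 - 1*(-15))/3 = -4 + (-24 + 15)/3 = -4 + (⅓)*(-9) = -4 - 3 = -7)
q(z, h) = h - z
q(I, 34) - 1*(-340) = (34 - 1*(-7)) - 1*(-340) = (34 + 7) + 340 = 41 + 340 = 381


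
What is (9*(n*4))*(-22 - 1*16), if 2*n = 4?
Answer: -2736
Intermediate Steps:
n = 2 (n = (1/2)*4 = 2)
(9*(n*4))*(-22 - 1*16) = (9*(2*4))*(-22 - 1*16) = (9*8)*(-22 - 16) = 72*(-38) = -2736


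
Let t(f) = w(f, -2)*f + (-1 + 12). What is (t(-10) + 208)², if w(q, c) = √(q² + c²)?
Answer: 58361 - 8760*√26 ≈ 13694.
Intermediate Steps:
w(q, c) = √(c² + q²)
t(f) = 11 + f*√(4 + f²) (t(f) = √((-2)² + f²)*f + (-1 + 12) = √(4 + f²)*f + 11 = f*√(4 + f²) + 11 = 11 + f*√(4 + f²))
(t(-10) + 208)² = ((11 - 10*√(4 + (-10)²)) + 208)² = ((11 - 10*√(4 + 100)) + 208)² = ((11 - 20*√26) + 208)² = (219 - 20*√26)²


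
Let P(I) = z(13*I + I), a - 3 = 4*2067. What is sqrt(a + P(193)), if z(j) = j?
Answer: sqrt(10973) ≈ 104.75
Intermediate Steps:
a = 8271 (a = 3 + 4*2067 = 3 + 8268 = 8271)
P(I) = 14*I (P(I) = 13*I + I = 14*I)
sqrt(a + P(193)) = sqrt(8271 + 14*193) = sqrt(8271 + 2702) = sqrt(10973)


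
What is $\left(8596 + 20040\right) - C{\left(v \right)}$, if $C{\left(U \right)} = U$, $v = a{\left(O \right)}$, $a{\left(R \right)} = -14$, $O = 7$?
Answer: $28650$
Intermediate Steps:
$v = -14$
$\left(8596 + 20040\right) - C{\left(v \right)} = \left(8596 + 20040\right) - -14 = 28636 + 14 = 28650$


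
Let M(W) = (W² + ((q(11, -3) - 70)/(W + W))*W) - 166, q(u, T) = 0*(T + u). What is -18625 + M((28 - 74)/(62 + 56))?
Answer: -65532777/3481 ≈ -18826.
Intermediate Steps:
q(u, T) = 0
M(W) = -201 + W² (M(W) = (W² + ((0 - 70)/(W + W))*W) - 166 = (W² + (-70*1/(2*W))*W) - 166 = (W² + (-35/W)*W) - 166 = (W² - 35) - 166 = (-35 + W²) - 166 = -201 + W²)
-18625 + M((28 - 74)/(62 + 56)) = -18625 + (-201 + ((28 - 74)/(62 + 56))²) = -18625 + (-201 + (-46/118)²) = -18625 + (-201 + (-46*1/118)²) = -18625 + (-201 + (-23/59)²) = -18625 + (-201 + 529/3481) = -18625 - 699152/3481 = -65532777/3481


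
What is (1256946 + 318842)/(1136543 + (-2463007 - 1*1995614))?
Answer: -787894/1661039 ≈ -0.47434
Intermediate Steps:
(1256946 + 318842)/(1136543 + (-2463007 - 1*1995614)) = 1575788/(1136543 + (-2463007 - 1995614)) = 1575788/(1136543 - 4458621) = 1575788/(-3322078) = 1575788*(-1/3322078) = -787894/1661039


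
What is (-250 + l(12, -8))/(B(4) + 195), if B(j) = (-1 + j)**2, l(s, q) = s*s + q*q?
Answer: -7/34 ≈ -0.20588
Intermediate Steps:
l(s, q) = q**2 + s**2 (l(s, q) = s**2 + q**2 = q**2 + s**2)
(-250 + l(12, -8))/(B(4) + 195) = (-250 + ((-8)**2 + 12**2))/((-1 + 4)**2 + 195) = (-250 + (64 + 144))/(3**2 + 195) = (-250 + 208)/(9 + 195) = -42/204 = -42*1/204 = -7/34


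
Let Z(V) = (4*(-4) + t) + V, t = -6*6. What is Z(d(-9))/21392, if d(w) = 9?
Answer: -43/21392 ≈ -0.0020101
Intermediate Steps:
t = -36
Z(V) = -52 + V (Z(V) = (4*(-4) - 36) + V = (-16 - 36) + V = -52 + V)
Z(d(-9))/21392 = (-52 + 9)/21392 = -43*1/21392 = -43/21392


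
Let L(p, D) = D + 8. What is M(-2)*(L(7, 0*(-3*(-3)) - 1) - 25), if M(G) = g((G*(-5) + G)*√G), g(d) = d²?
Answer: 2304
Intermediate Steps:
L(p, D) = 8 + D
M(G) = 16*G³ (M(G) = ((G*(-5) + G)*√G)² = ((-5*G + G)*√G)² = ((-4*G)*√G)² = (-4*G^(3/2))² = 16*G³)
M(-2)*(L(7, 0*(-3*(-3)) - 1) - 25) = (16*(-2)³)*((8 + (0*(-3*(-3)) - 1)) - 25) = (16*(-8))*((8 + (0*9 - 1)) - 25) = -128*((8 + (0 - 1)) - 25) = -128*((8 - 1) - 25) = -128*(7 - 25) = -128*(-18) = 2304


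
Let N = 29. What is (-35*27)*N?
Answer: -27405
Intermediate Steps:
(-35*27)*N = -35*27*29 = -945*29 = -27405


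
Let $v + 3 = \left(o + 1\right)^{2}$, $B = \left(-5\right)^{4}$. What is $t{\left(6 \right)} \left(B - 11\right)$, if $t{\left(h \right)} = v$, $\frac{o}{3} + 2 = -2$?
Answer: $72452$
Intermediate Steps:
$o = -12$ ($o = -6 + 3 \left(-2\right) = -6 - 6 = -12$)
$B = 625$
$v = 118$ ($v = -3 + \left(-12 + 1\right)^{2} = -3 + \left(-11\right)^{2} = -3 + 121 = 118$)
$t{\left(h \right)} = 118$
$t{\left(6 \right)} \left(B - 11\right) = 118 \left(625 - 11\right) = 118 \cdot 614 = 72452$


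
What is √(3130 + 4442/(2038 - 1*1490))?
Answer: √235596434/274 ≈ 56.019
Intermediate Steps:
√(3130 + 4442/(2038 - 1*1490)) = √(3130 + 4442/(2038 - 1490)) = √(3130 + 4442/548) = √(3130 + 4442*(1/548)) = √(3130 + 2221/274) = √(859841/274) = √235596434/274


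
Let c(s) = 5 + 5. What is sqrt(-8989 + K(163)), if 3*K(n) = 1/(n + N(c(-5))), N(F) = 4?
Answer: 8*I*sqrt(35253867)/501 ≈ 94.81*I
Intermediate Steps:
c(s) = 10
K(n) = 1/(3*(4 + n)) (K(n) = 1/(3*(n + 4)) = 1/(3*(4 + n)))
sqrt(-8989 + K(163)) = sqrt(-8989 + 1/(3*(4 + 163))) = sqrt(-8989 + (1/3)/167) = sqrt(-8989 + (1/3)*(1/167)) = sqrt(-8989 + 1/501) = sqrt(-4503488/501) = 8*I*sqrt(35253867)/501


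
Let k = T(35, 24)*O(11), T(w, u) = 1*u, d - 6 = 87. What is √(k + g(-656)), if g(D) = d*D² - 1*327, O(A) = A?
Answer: √40021185 ≈ 6326.2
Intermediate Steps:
d = 93 (d = 6 + 87 = 93)
T(w, u) = u
k = 264 (k = 24*11 = 264)
g(D) = -327 + 93*D² (g(D) = 93*D² - 1*327 = 93*D² - 327 = -327 + 93*D²)
√(k + g(-656)) = √(264 + (-327 + 93*(-656)²)) = √(264 + (-327 + 93*430336)) = √(264 + (-327 + 40021248)) = √(264 + 40020921) = √40021185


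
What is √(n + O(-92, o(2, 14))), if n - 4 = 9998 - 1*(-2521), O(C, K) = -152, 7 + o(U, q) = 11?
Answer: √12371 ≈ 111.22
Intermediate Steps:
o(U, q) = 4 (o(U, q) = -7 + 11 = 4)
n = 12523 (n = 4 + (9998 - 1*(-2521)) = 4 + (9998 + 2521) = 4 + 12519 = 12523)
√(n + O(-92, o(2, 14))) = √(12523 - 152) = √12371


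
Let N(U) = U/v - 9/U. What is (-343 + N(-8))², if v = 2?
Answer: 7656289/64 ≈ 1.1963e+5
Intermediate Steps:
N(U) = U/2 - 9/U
(-343 + N(-8))² = (-343 + ((½)*(-8) - 9/(-8)))² = (-343 + (-4 - 9*(-⅛)))² = (-343 + (-4 + 9/8))² = (-343 - 23/8)² = (-2767/8)² = 7656289/64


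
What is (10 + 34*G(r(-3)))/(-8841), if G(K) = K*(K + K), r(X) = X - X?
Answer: -10/8841 ≈ -0.0011311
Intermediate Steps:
r(X) = 0
G(K) = 2*K**2 (G(K) = K*(2*K) = 2*K**2)
(10 + 34*G(r(-3)))/(-8841) = (10 + 34*(2*0**2))/(-8841) = (10 + 34*(2*0))*(-1/8841) = (10 + 34*0)*(-1/8841) = (10 + 0)*(-1/8841) = 10*(-1/8841) = -10/8841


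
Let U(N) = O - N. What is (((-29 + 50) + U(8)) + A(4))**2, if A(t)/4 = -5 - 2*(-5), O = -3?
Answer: 900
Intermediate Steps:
U(N) = -3 - N
A(t) = 20 (A(t) = 4*(-5 - 2*(-5)) = 4*(-5 + 10) = 4*5 = 20)
(((-29 + 50) + U(8)) + A(4))**2 = (((-29 + 50) + (-3 - 1*8)) + 20)**2 = ((21 + (-3 - 8)) + 20)**2 = ((21 - 11) + 20)**2 = (10 + 20)**2 = 30**2 = 900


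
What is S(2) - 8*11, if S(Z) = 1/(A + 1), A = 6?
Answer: -615/7 ≈ -87.857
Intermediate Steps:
S(Z) = 1/7 (S(Z) = 1/(6 + 1) = 1/7)
S(2) - 8*11 = 1/7 - 8*11 = 1/7 - 88 = -615/7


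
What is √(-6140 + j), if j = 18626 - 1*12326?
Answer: 4*√10 ≈ 12.649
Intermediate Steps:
j = 6300 (j = 18626 - 12326 = 6300)
√(-6140 + j) = √(-6140 + 6300) = √160 = 4*√10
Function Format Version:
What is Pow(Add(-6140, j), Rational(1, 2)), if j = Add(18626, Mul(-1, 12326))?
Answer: Mul(4, Pow(10, Rational(1, 2))) ≈ 12.649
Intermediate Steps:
j = 6300 (j = Add(18626, -12326) = 6300)
Pow(Add(-6140, j), Rational(1, 2)) = Pow(Add(-6140, 6300), Rational(1, 2)) = Pow(160, Rational(1, 2)) = Mul(4, Pow(10, Rational(1, 2)))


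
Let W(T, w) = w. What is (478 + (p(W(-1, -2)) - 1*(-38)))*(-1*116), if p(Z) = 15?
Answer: -61596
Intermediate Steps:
(478 + (p(W(-1, -2)) - 1*(-38)))*(-1*116) = (478 + (15 - 1*(-38)))*(-1*116) = (478 + (15 + 38))*(-116) = (478 + 53)*(-116) = 531*(-116) = -61596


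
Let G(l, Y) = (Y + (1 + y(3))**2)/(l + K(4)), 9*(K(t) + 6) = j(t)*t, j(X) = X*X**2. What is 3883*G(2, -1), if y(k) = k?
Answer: 9531/4 ≈ 2382.8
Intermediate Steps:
j(X) = X**3
K(t) = -6 + t**4/9 (K(t) = -6 + (t**3*t)/9 = -6 + t**4/9)
G(l, Y) = (16 + Y)/(202/9 + l) (G(l, Y) = (Y + (1 + 3)**2)/(l + (-6 + (1/9)*4**4)) = (Y + 4**2)/(l + (-6 + (1/9)*256)) = (Y + 16)/(l + (-6 + 256/9)) = (16 + Y)/(l + 202/9) = (16 + Y)/(202/9 + l))
3883*G(2, -1) = 3883*(9*(16 - 1)/(202 + 9*2)) = 3883*(9*15/(202 + 18)) = 3883*(9*15/220) = 3883*(9*(1/220)*15) = 3883*(27/44) = 9531/4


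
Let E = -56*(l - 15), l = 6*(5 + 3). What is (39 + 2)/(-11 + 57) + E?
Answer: -84967/46 ≈ -1847.1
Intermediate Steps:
l = 48 (l = 6*8 = 48)
E = -1848 (E = -56*(48 - 15) = -56*33 = -1848)
(39 + 2)/(-11 + 57) + E = (39 + 2)/(-11 + 57) - 1848 = 41/46 - 1848 = -84967/46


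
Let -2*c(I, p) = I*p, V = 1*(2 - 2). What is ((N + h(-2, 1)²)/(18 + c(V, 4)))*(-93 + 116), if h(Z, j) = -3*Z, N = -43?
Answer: -161/18 ≈ -8.9444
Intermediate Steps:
V = 0 (V = 1*0 = 0)
c(I, p) = -I*p/2
((N + h(-2, 1)²)/(18 + c(V, 4)))*(-93 + 116) = ((-43 + (-3*(-2))²)/(18 - ½*0*4))*(-93 + 116) = ((-43 + 6²)/(18 + 0))*23 = ((-43 + 36)/18)*23 = -7*1/18*23 = -7/18*23 = -161/18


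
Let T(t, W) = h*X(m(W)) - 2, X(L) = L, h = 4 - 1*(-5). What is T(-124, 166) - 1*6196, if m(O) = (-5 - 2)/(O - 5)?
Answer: -142563/23 ≈ -6198.4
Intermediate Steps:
m(O) = -7/(-5 + O)
h = 9 (h = 4 + 5 = 9)
T(t, W) = -2 - 63/(-5 + W) (T(t, W) = 9*(-7/(-5 + W)) - 2 = -63/(-5 + W) - 2 = -2 - 63/(-5 + W))
T(-124, 166) - 1*6196 = (-53 - 2*166)/(-5 + 166) - 1*6196 = (-53 - 332)/161 - 6196 = (1/161)*(-385) - 6196 = -55/23 - 6196 = -142563/23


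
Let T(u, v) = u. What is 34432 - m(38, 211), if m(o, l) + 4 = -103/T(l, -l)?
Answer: 7266099/211 ≈ 34437.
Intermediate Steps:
m(o, l) = -4 - 103/l
34432 - m(38, 211) = 34432 - (-4 - 103/211) = 34432 - 1*(-947/211) = 34432 + 947/211 = 7266099/211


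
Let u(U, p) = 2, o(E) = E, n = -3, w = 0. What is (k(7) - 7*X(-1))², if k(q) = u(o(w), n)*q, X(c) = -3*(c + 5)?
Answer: 9604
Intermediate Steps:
X(c) = -15 - 3*c (X(c) = -3*(5 + c) = -15 - 3*c)
k(q) = 2*q
(k(7) - 7*X(-1))² = (2*7 - 7*(-15 - 3*(-1)))² = (14 - 7*(-15 + 3))² = (14 - 7*(-12))² = (14 + 84)² = 98² = 9604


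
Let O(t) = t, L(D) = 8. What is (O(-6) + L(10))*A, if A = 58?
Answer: 116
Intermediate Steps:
(O(-6) + L(10))*A = (-6 + 8)*58 = 2*58 = 116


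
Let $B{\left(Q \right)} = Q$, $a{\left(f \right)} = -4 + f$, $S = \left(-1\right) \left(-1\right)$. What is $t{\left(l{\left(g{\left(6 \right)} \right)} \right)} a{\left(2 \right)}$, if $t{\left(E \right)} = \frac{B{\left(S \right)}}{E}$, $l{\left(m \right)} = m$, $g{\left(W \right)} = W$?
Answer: $- \frac{1}{3} \approx -0.33333$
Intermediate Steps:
$S = 1$
$t{\left(E \right)} = \frac{1}{E}$ ($t{\left(E \right)} = 1 \frac{1}{E} = \frac{1}{E}$)
$t{\left(l{\left(g{\left(6 \right)} \right)} \right)} a{\left(2 \right)} = \frac{-4 + 2}{6} = \frac{1}{6} \left(-2\right) = - \frac{1}{3}$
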